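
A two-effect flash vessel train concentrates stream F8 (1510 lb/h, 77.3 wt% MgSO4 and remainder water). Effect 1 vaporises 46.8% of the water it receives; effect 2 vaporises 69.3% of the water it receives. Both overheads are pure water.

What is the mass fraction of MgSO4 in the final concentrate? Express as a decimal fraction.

0.954

water in feed = 1510×0.227 = 342.77 lb/h.
After stage 1: water left = (1−0.468)×342.77 = 182.35; stream total = 1349.6 lb/h.
After stage 2: water left = (1−0.693)×182.35 = 55.983; final concentrate = 1223.2 lb/h.
MgSO4 fraction = 1167.2/1223.2 = 0.954.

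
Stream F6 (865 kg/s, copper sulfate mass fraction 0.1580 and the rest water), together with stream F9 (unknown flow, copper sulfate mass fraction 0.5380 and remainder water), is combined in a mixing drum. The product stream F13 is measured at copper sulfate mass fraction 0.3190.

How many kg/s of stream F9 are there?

635.9 kg/s

Let F9 be the unknown flow. Total out = 865 + F9.
copper sulfate balance: 136.67 + 0.538·F9 = 0.319·(865 + F9)
(0.538 − 0.319)·F9 = 0.319×865 − 136.67 = 139.27
F9 = 139.27 / 0.219 = 635.91 kg/s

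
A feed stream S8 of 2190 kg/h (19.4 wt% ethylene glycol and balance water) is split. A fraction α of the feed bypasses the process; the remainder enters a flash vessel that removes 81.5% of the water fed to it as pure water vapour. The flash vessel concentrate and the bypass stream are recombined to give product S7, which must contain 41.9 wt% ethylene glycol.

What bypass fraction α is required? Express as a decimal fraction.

All 2190×0.194 = 424.86 kg/h of ethylene glycol reaches S7, so S7 = 424.86/0.419 = 1014 kg/h and vapour = 1176 kg/h.
The evaporator receives (1−α)·2190 of feed at 0.806 water and removes 0.815 of that water:
0.815×0.806×(1−α)×2190 = 1176
(1−α) = 1176/1438.6 = 0.8175;  α = 0.1825.

0.183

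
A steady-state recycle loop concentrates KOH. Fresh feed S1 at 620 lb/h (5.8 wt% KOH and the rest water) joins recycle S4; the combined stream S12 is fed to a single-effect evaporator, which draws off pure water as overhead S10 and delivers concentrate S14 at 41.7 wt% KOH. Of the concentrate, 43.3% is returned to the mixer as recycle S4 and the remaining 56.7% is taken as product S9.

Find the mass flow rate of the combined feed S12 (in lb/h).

Overall KOH balance (none leaves overhead): KOH in fresh feed = KOH in product, i.e. 620×0.058 = (1−0.433)·S14·0.417.
S14 = 35.96/(0.417×0.567) = 152.09 lb/h.
Recycle S4 = 0.433×152.09 = 65.855 lb/h.
Combined feed S12 = 620 + 65.855 = 685.85 lb/h.

685.9 lb/h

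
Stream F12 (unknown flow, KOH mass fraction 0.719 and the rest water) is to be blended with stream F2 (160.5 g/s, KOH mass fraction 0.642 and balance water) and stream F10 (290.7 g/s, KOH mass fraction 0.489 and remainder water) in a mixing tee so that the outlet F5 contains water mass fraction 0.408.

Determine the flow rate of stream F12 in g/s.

Let F12 be the unknown flow. Total out = 451.2 + F12.
water balance: 206.01 + 0.281·F12 = 0.408·(451.2 + F12)
(0.281 − 0.408)·F12 = 0.408×451.2 − 206.01 = -21.917
F12 = -21.917 / -0.127 = 172.58 g/s

172.6 g/s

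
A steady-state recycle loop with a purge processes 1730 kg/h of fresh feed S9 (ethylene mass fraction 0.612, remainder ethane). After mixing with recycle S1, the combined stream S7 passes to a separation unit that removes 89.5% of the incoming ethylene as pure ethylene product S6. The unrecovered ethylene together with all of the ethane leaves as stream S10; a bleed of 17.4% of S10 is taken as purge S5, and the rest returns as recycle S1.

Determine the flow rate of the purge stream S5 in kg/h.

692.4 kg/h

ethane enters only via S9 and leaves only via the purge: 1730×0.388 = 0.174×(ethane in S10), and the separation unit passes all ethane, so ethane in S7 = ethane in S10 = 3857.7 kg/h.
ethylene in S7: m_A = 1730×0.612 + (1−0.174)·(1−0.895)·m_A, so m_A = 1058.8/0.9133 = 1159.3 kg/h.
S10 = (1−0.895)×1159.3 + 3857.7 = 3979.4 kg/h.
Purge S5 = 0.174×3979.4 = 692.42 kg/h.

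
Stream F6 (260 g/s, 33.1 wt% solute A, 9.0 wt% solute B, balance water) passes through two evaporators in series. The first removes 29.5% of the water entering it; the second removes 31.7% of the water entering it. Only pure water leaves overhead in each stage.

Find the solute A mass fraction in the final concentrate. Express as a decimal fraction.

water in feed = 260×0.579 = 150.54 g/s.
After stage 1: water left = (1−0.295)×150.54 = 106.13; stream total = 215.59 g/s.
After stage 2: water left = (1−0.317)×106.13 = 72.487; final concentrate = 181.95 g/s.
solute A fraction = 86.06/181.95 = 0.473.

0.473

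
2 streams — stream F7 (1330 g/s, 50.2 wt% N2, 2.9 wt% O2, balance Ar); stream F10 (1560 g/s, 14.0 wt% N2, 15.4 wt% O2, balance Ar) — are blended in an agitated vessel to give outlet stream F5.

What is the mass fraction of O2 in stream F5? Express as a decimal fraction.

Total flow out = 1330 + 1560 = 2890 g/s.
O2 in = 1330×0.029 + 1560×0.154 = 278.81 g/s.
O2 mass fraction in F5 = 278.81/2890 = 0.0965.

0.0965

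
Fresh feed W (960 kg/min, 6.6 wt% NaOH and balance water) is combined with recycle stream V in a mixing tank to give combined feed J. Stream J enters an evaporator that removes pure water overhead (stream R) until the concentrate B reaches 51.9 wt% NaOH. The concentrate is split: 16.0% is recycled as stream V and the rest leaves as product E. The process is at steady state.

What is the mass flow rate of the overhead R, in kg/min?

837.9 kg/min

Overall NaOH balance (none leaves overhead): NaOH in fresh feed = NaOH in product, i.e. 960×0.066 = (1−0.160)·B·0.519.
B = 63.36/(0.519×0.840) = 145.33 kg/min.
Recycle V = 0.160×145.33 = 23.254 kg/min.
Combined feed J = 960 + 23.254 = 983.25 kg/min.
Overhead R = J − B = 983.25 − 145.33 = 837.92 kg/min.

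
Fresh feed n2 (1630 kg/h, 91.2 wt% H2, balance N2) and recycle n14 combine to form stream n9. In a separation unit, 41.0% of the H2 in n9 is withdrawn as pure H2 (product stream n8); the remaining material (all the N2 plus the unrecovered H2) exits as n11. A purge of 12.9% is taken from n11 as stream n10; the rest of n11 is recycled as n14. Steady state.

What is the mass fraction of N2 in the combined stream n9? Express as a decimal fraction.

N2 enters only via n2 and leaves only via the purge: 1630×0.088 = 0.129×(N2 in n11), and the separation unit passes all N2, so N2 in n9 = N2 in n11 = 1111.9 kg/h.
H2 in n9: m_A = 1630×0.912 + (1−0.129)·(1−0.410)·m_A, so m_A = 1486.6/0.4861 = 3058.1 kg/h.
n9 = 3058.1 + 1111.9 = 4170 kg/h.
N2 fraction in n9 = 1111.9/4170 = 0.2667.

0.2667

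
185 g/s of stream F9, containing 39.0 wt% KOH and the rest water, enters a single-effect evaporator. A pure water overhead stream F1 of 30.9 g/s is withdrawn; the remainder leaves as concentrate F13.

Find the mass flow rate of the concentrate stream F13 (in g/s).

154.1 g/s

Concentrate = 185 − 30.9 = 154.1 g/s.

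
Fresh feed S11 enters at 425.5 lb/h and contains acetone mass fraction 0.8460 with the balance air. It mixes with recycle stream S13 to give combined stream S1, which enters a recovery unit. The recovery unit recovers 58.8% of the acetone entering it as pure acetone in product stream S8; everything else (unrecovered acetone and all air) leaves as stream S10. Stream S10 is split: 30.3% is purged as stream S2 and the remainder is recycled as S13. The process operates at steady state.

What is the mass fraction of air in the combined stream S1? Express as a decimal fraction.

air enters only via S11 and leaves only via the purge: 425.5×0.154 = 0.303×(air in S10), and the recovery unit passes all air, so air in S1 = air in S10 = 216.26 lb/h.
acetone in S1: m_A = 425.5×0.846 + (1−0.303)·(1−0.588)·m_A, so m_A = 359.97/0.7128 = 504.99 lb/h.
S1 = 504.99 + 216.26 = 721.25 lb/h.
air fraction in S1 = 216.26/721.25 = 0.2998.

0.2998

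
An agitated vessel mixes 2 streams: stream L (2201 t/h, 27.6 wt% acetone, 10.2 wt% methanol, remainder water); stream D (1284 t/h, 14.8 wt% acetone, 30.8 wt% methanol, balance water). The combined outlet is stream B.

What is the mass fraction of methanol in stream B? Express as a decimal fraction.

Total flow out = 2201 + 1284 = 3485 t/h.
methanol in = 2201×0.102 + 1284×0.308 = 619.97 t/h.
methanol mass fraction in B = 619.97/3485 = 0.178.

0.178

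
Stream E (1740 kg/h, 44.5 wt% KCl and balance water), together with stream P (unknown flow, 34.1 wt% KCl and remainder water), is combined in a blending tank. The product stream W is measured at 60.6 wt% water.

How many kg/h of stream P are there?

Let P be the unknown flow. Total out = 1740 + P.
water balance: 965.7 + 0.659·P = 0.606·(1740 + P)
(0.659 − 0.606)·P = 0.606×1740 − 965.7 = 88.74
P = 88.74 / 0.053 = 1674.3 kg/h

1674 kg/h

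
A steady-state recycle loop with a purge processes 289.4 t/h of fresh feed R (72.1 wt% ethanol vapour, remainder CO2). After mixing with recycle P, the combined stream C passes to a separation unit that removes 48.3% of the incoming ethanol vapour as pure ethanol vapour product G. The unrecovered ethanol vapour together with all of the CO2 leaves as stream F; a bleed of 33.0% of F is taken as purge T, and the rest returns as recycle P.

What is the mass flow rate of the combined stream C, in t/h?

CO2 enters only via R and leaves only via the purge: 289.4×0.279 = 0.330×(CO2 in F), and the separation unit passes all CO2, so CO2 in C = CO2 in F = 244.67 t/h.
ethanol vapour in C: m_A = 289.4×0.721 + (1−0.330)·(1−0.483)·m_A, so m_A = 208.66/0.6536 = 319.24 t/h.
C = 319.24 + 244.67 = 563.91 t/h.

563.9 t/h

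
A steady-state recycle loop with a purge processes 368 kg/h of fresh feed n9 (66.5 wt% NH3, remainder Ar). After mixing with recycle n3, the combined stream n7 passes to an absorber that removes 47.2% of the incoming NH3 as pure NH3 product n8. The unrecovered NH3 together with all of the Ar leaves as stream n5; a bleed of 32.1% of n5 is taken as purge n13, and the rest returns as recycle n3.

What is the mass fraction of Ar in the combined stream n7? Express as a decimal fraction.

Ar enters only via n9 and leaves only via the purge: 368×0.335 = 0.321×(Ar in n5), and the absorber passes all Ar, so Ar in n7 = Ar in n5 = 384.05 kg/h.
NH3 in n7: m_A = 368×0.665 + (1−0.321)·(1−0.472)·m_A, so m_A = 244.72/0.6415 = 381.49 kg/h.
n7 = 381.49 + 384.05 = 765.54 kg/h.
Ar fraction in n7 = 384.05/765.54 = 0.5017.

0.5017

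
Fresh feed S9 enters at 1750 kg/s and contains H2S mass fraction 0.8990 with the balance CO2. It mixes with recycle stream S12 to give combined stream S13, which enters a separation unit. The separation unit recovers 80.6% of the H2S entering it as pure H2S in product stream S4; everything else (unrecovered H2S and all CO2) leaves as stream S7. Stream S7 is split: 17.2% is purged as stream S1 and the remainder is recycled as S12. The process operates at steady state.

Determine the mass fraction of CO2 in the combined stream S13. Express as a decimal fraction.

0.3541

CO2 enters only via S9 and leaves only via the purge: 1750×0.101 = 0.172×(CO2 in S7), and the separation unit passes all CO2, so CO2 in S13 = CO2 in S7 = 1027.6 kg/s.
H2S in S13: m_A = 1750×0.899 + (1−0.172)·(1−0.806)·m_A, so m_A = 1573.2/0.8394 = 1874.3 kg/s.
S13 = 1874.3 + 1027.6 = 2901.9 kg/s.
CO2 fraction in S13 = 1027.6/2901.9 = 0.3541.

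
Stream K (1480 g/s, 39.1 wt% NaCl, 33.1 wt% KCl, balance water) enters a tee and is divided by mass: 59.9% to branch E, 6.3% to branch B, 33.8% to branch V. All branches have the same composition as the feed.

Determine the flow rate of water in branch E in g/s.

Branch E total = 0.599×1480 = 886.52 g/s.
water in E = 0.278×886.52 = 246.45 g/s.

246.5 g/s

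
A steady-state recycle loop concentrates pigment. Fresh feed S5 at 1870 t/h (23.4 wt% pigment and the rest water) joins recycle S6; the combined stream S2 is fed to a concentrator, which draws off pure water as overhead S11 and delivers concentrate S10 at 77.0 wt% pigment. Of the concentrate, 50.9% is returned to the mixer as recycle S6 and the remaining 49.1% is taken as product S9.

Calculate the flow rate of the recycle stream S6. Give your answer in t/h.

Overall pigment balance (none leaves overhead): pigment in fresh feed = pigment in product, i.e. 1870×0.234 = (1−0.509)·S10·0.770.
S10 = 437.58/(0.770×0.491) = 1157.4 t/h.
Recycle S6 = 0.509×1157.4 = 589.12 t/h.

589.1 t/h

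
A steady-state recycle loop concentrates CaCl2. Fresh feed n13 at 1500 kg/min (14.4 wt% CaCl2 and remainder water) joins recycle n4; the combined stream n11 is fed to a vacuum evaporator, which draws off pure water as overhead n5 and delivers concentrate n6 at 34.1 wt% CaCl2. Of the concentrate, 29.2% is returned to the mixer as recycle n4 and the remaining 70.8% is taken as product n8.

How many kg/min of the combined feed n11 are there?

Overall CaCl2 balance (none leaves overhead): CaCl2 in fresh feed = CaCl2 in product, i.e. 1500×0.144 = (1−0.292)·n6·0.341.
n6 = 216/(0.341×0.708) = 894.68 kg/min.
Recycle n4 = 0.292×894.68 = 261.25 kg/min.
Combined feed n11 = 1500 + 261.25 = 1761.2 kg/min.

1761 kg/min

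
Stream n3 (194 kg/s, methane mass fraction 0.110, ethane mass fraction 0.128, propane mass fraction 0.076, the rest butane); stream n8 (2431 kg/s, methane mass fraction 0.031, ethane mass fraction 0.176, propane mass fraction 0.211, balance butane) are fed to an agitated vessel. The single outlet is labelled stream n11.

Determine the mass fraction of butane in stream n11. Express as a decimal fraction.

0.590

Total flow out = 194 + 2431 = 2625 kg/s.
butane in = 194×0.686 + 2431×0.582 = 1547.9 kg/s.
butane mass fraction in n11 = 1547.9/2625 = 0.590.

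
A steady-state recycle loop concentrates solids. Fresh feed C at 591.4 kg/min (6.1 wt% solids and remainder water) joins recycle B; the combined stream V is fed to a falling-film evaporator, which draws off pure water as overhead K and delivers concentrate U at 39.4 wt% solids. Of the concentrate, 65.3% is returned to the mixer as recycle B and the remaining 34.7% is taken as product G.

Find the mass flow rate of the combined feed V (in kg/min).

Overall solids balance (none leaves overhead): solids in fresh feed = solids in product, i.e. 591.4×0.061 = (1−0.653)·U·0.394.
U = 36.075/(0.394×0.347) = 263.87 kg/min.
Recycle B = 0.653×263.87 = 172.31 kg/min.
Combined feed V = 591.4 + 172.31 = 763.71 kg/min.

763.7 kg/min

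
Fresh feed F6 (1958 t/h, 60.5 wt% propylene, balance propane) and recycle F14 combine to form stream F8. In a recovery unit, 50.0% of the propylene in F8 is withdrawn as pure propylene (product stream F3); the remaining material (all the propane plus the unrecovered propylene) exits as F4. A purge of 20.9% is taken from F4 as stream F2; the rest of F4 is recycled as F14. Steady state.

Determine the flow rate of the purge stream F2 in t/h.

propane enters only via F6 and leaves only via the purge: 1958×0.395 = 0.209×(propane in F4), and the recovery unit passes all propane, so propane in F8 = propane in F4 = 3700.5 t/h.
propylene in F8: m_A = 1958×0.605 + (1−0.209)·(1−0.500)·m_A, so m_A = 1184.6/0.6045 = 1959.6 t/h.
F4 = (1−0.500)×1959.6 + 3700.5 = 4680.3 t/h.
Purge F2 = 0.209×4680.3 = 978.19 t/h.

978.2 t/h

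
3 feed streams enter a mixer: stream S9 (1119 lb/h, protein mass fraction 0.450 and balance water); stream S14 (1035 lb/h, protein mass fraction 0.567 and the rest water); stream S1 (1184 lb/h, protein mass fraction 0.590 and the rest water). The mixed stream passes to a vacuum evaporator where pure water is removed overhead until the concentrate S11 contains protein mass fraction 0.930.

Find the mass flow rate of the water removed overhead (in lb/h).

protein entering = 1119×0.450 + 1035×0.567 + 1184×0.590 = 1789 lb/h.
All protein reports to S11, so S11 = 1789/0.930 = 1923.6 lb/h.
Total feed = 3338 lb/h; overhead = 3338 − 1923.6 = 1414.4 lb/h.

1414 lb/h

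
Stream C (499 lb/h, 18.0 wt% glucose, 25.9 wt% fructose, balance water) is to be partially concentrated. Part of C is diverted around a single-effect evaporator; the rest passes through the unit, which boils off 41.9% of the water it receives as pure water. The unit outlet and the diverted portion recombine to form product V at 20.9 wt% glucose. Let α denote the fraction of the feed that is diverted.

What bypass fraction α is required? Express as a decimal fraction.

All 499×0.180 = 89.82 lb/h of glucose reaches V, so V = 89.82/0.209 = 429.76 lb/h and vapour = 69.239 lb/h.
The evaporator receives (1−α)·499 of feed at 0.561 water and removes 0.419 of that water:
0.419×0.561×(1−α)×499 = 69.239
(1−α) = 69.239/117.29 = 0.5903;  α = 0.4097.

0.410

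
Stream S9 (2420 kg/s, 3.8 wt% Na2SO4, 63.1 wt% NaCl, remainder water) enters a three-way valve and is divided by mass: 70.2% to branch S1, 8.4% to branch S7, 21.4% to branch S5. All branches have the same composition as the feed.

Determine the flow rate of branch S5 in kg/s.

517.9 kg/s

Branch S5 flow = 0.214×2420 = 517.88 kg/s.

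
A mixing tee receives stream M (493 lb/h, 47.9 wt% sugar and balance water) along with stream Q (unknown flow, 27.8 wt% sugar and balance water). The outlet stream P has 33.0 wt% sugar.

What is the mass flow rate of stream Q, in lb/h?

1413 lb/h

Let Q be the unknown flow. Total out = 493 + Q.
sugar balance: 236.15 + 0.278·Q = 0.330·(493 + Q)
(0.278 − 0.330)·Q = 0.330×493 − 236.15 = -73.457
Q = -73.457 / -0.052 = 1412.6 lb/h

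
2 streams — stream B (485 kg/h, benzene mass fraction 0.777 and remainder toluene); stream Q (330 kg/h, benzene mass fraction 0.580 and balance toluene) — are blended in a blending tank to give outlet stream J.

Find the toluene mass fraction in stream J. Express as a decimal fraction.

0.303

Total flow out = 485 + 330 = 815 kg/h.
toluene in = 485×0.223 + 330×0.420 = 246.75 kg/h.
toluene mass fraction in J = 246.75/815 = 0.303.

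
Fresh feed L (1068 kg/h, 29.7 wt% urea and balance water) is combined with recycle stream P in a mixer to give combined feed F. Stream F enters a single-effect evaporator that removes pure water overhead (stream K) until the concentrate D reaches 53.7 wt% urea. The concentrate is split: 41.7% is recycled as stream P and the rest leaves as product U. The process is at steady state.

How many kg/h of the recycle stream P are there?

Overall urea balance (none leaves overhead): urea in fresh feed = urea in product, i.e. 1068×0.297 = (1−0.417)·D·0.537.
D = 317.2/(0.537×0.583) = 1013.2 kg/h.
Recycle P = 0.417×1013.2 = 422.49 kg/h.

422.5 kg/h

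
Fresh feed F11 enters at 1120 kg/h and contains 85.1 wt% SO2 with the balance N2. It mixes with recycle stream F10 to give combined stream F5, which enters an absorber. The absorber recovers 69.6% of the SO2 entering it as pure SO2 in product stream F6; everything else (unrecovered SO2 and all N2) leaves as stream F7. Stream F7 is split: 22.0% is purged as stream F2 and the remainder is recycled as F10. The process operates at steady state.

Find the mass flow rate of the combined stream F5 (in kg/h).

2008 kg/h

N2 enters only via F11 and leaves only via the purge: 1120×0.149 = 0.220×(N2 in F7), and the absorber passes all N2, so N2 in F5 = N2 in F7 = 758.55 kg/h.
SO2 in F5: m_A = 1120×0.851 + (1−0.220)·(1−0.696)·m_A, so m_A = 953.12/0.7629 = 1249.4 kg/h.
F5 = 1249.4 + 758.55 = 2007.9 kg/h.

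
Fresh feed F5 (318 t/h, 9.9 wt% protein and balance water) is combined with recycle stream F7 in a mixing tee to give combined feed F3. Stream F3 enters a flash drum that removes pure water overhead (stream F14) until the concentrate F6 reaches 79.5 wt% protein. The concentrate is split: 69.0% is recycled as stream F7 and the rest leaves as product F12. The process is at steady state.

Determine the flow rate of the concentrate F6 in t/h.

Overall protein balance (none leaves overhead): protein in fresh feed = protein in product, i.e. 318×0.099 = (1−0.690)·F6·0.795.
F6 = 31.482/(0.795×0.310) = 127.74 t/h.

127.7 t/h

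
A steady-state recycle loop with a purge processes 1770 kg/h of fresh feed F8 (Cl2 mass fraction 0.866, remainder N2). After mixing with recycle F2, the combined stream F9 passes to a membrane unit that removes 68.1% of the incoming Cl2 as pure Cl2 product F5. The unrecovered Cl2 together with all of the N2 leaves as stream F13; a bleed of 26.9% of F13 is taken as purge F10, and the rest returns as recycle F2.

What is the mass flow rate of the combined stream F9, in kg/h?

2881 kg/h

N2 enters only via F8 and leaves only via the purge: 1770×0.134 = 0.269×(N2 in F13), and the membrane unit passes all N2, so N2 in F9 = N2 in F13 = 881.71 kg/h.
Cl2 in F9: m_A = 1770×0.866 + (1−0.269)·(1−0.681)·m_A, so m_A = 1532.8/0.7668 = 1999 kg/h.
F9 = 1999 + 881.71 = 2880.7 kg/h.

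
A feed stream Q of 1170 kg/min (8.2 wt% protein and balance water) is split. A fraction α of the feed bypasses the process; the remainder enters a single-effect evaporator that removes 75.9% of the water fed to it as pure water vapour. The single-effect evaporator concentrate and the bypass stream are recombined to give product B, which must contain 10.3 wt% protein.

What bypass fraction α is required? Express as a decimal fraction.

0.707

All 1170×0.082 = 95.94 kg/min of protein reaches B, so B = 95.94/0.103 = 931.46 kg/min and vapour = 238.54 kg/min.
The evaporator receives (1−α)·1170 of feed at 0.918 water and removes 0.759 of that water:
0.759×0.918×(1−α)×1170 = 238.54
(1−α) = 238.54/815.21 = 0.2926;  α = 0.7074.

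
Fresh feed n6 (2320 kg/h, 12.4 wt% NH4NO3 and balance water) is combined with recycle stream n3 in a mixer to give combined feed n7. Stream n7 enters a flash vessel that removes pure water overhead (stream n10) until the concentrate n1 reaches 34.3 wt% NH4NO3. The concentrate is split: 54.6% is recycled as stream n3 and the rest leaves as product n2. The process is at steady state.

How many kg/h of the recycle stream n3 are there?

1009 kg/h

Overall NH4NO3 balance (none leaves overhead): NH4NO3 in fresh feed = NH4NO3 in product, i.e. 2320×0.124 = (1−0.546)·n1·0.343.
n1 = 287.68/(0.343×0.454) = 1847.4 kg/h.
Recycle n3 = 0.546×1847.4 = 1008.7 kg/h.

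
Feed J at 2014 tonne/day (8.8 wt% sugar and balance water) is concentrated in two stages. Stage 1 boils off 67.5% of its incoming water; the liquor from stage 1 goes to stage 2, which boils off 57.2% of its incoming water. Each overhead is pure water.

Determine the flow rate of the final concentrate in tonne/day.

432.7 tonne/day

water in feed = 2014×0.912 = 1836.8 tonne/day.
After stage 1: water left = (1−0.675)×1836.8 = 596.95; stream total = 774.18 tonne/day.
After stage 2: water left = (1−0.572)×596.95 = 255.49; final concentrate = 432.73 tonne/day.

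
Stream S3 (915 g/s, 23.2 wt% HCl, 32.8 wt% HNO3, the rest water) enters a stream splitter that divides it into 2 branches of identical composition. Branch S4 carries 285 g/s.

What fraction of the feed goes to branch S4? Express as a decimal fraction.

0.311

Fraction to S4 = 285/915 = 0.3115.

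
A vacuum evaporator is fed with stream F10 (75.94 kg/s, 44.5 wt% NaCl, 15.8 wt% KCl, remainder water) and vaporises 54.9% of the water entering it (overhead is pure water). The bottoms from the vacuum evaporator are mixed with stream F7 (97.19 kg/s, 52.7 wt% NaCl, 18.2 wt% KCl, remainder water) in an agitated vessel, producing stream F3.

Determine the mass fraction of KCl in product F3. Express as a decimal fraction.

Vapour removed = 0.549×0.397×75.94 = 16.551 kg/s; concentrate = 59.389 kg/s.
KCl reaching the mixer = 11.999 (from concentrate) + 97.19×0.182 = 29.687 kg/s.
Product flow = 59.389 + 97.19 = 156.58 kg/s; KCl fraction = 0.190.

0.190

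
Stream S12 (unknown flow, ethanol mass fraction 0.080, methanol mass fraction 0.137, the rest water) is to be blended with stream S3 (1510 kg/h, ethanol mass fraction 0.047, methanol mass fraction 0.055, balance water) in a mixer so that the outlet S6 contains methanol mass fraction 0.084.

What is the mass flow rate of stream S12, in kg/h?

Let S12 be the unknown flow. Total out = 1510 + S12.
methanol balance: 83.05 + 0.137·S12 = 0.084·(1510 + S12)
(0.137 − 0.084)·S12 = 0.084×1510 − 83.05 = 43.79
S12 = 43.79 / 0.053 = 826.23 kg/h

826.2 kg/h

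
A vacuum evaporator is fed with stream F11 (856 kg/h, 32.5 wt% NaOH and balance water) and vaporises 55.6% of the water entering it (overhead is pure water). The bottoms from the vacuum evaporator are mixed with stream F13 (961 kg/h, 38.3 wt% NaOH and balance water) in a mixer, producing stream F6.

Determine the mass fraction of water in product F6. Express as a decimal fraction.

Vapour removed = 0.556×0.675×856 = 321.26 kg/h; concentrate = 534.74 kg/h.
water reaching the mixer = 256.54 (from concentrate) + 961×0.617 = 849.48 kg/h.
Product flow = 534.74 + 961 = 1495.7 kg/h; water fraction = 0.568.

0.568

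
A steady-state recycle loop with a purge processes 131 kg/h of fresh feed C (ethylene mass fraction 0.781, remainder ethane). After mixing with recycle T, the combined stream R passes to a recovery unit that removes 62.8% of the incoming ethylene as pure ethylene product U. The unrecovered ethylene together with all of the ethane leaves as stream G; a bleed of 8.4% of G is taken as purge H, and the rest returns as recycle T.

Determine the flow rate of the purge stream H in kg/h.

ethane enters only via C and leaves only via the purge: 131×0.219 = 0.084×(ethane in G), and the recovery unit passes all ethane, so ethane in R = ethane in G = 341.54 kg/h.
ethylene in R: m_A = 131×0.781 + (1−0.084)·(1−0.628)·m_A, so m_A = 102.31/0.6592 = 155.19 kg/h.
G = (1−0.628)×155.19 + 341.54 = 399.27 kg/h.
Purge H = 0.084×399.27 = 33.538 kg/h.

33.54 kg/h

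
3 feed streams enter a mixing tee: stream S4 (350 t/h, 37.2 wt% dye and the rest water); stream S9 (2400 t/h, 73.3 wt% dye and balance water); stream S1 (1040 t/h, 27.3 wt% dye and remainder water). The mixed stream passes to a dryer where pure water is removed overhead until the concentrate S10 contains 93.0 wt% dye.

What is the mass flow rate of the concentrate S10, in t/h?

2337 t/h

dye entering = 350×0.372 + 2400×0.733 + 1040×0.273 = 2173.3 t/h.
All dye reports to S10, so S10 = 2173.3/0.930 = 2336.9 t/h.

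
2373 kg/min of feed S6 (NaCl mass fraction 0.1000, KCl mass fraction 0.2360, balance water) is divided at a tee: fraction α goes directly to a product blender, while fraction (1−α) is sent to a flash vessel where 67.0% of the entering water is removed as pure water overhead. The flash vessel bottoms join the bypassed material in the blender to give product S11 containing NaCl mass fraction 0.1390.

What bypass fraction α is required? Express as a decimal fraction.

All 2373×0.100 = 237.3 kg/min of NaCl reaches S11, so S11 = 237.3/0.139 = 1707.2 kg/min and vapour = 665.81 kg/min.
The evaporator receives (1−α)·2373 of feed at 0.664 water and removes 0.670 of that water:
0.670×0.664×(1−α)×2373 = 665.81
(1−α) = 665.81/1055.7 = 0.6307;  α = 0.3693.

0.369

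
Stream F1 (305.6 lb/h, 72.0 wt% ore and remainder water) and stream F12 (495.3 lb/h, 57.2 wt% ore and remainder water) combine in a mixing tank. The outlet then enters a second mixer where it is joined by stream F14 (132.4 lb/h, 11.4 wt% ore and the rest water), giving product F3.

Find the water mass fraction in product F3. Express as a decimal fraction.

0.445

Overall, product flow = 933.3 lb/h.
water in = 305.6×0.280 + 495.3×0.428 + 132.4×0.886 = 414.86 lb/h.
water fraction in F3 = 0.445.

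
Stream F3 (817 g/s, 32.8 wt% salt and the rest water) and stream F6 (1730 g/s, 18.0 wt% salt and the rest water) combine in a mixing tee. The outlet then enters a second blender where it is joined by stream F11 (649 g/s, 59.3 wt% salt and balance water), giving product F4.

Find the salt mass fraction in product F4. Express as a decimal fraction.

0.302

Overall, product flow = 3196 g/s.
salt in = 817×0.328 + 1730×0.180 + 649×0.593 = 964.23 g/s.
salt fraction in F4 = 0.302.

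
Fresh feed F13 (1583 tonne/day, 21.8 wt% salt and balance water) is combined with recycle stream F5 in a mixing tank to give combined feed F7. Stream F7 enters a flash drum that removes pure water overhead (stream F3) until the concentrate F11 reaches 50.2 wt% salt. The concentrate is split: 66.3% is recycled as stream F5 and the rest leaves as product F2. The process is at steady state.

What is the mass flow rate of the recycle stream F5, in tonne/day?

Overall salt balance (none leaves overhead): salt in fresh feed = salt in product, i.e. 1583×0.218 = (1−0.663)·F11·0.502.
F11 = 345.09/(0.502×0.337) = 2039.9 tonne/day.
Recycle F5 = 0.663×2039.9 = 1352.4 tonne/day.

1352 tonne/day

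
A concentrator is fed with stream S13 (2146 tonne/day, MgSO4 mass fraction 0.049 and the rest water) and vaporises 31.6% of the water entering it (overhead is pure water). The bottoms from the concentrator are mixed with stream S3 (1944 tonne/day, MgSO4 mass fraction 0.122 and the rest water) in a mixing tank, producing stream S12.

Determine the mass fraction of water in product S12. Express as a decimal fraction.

0.901

Vapour removed = 0.316×0.951×2146 = 644.91 tonne/day; concentrate = 1501.1 tonne/day.
water reaching the mixer = 1395.9 (from concentrate) + 1944×0.878 = 3102.8 tonne/day.
Product flow = 1501.1 + 1944 = 3445.1 tonne/day; water fraction = 0.901.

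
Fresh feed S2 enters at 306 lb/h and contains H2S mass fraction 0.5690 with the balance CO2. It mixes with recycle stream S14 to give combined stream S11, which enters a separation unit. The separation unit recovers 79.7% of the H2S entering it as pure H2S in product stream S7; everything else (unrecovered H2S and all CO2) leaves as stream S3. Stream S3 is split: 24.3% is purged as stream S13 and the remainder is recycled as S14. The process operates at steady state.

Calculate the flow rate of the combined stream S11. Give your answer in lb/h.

CO2 enters only via S2 and leaves only via the purge: 306×0.431 = 0.243×(CO2 in S3), and the separation unit passes all CO2, so CO2 in S11 = CO2 in S3 = 542.74 lb/h.
H2S in S11: m_A = 306×0.569 + (1−0.243)·(1−0.797)·m_A, so m_A = 174.11/0.8463 = 205.73 lb/h.
S11 = 205.73 + 542.74 = 748.47 lb/h.

748.5 lb/h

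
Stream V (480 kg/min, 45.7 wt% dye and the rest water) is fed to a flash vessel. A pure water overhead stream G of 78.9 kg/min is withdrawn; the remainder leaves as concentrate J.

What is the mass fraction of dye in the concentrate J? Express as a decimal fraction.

dye is not removed: 480×0.457 = 219.36 kg/min of dye enters J.
Concentrate = 480 − 78.9 = 401.1 kg/min.
Mass fraction = 219.36/401.1 = 0.547.

0.547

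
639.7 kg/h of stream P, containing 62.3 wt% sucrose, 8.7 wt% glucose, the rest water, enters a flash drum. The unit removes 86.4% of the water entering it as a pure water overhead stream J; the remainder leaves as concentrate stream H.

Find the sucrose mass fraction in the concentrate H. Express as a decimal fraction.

0.831

sucrose is not removed: 639.7×0.623 = 398.53 kg/h of sucrose enters H.
water entering = 639.7×0.290 = 185.51 kg/h; overhead removed = 0.864×185.51 = 160.28 kg/h.
Concentrate = 639.7 − 160.28 = 479.42 kg/h.
Mass fraction = 398.53/479.42 = 0.831.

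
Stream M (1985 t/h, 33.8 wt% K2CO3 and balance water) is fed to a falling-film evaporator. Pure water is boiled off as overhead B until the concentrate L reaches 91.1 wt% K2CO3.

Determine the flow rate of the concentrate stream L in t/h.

K2CO3 is conserved: 1985×0.338 = 670.93 t/h all reports to the concentrate.
Concentrate = 670.93/(target fraction) = 736.48 t/h.

736.5 t/h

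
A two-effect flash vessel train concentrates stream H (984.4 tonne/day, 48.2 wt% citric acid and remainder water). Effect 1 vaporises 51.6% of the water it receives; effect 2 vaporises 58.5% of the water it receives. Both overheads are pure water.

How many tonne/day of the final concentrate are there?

water in feed = 984.4×0.518 = 509.92 tonne/day.
After stage 1: water left = (1−0.516)×509.92 = 246.8; stream total = 721.28 tonne/day.
After stage 2: water left = (1−0.585)×246.8 = 102.42; final concentrate = 576.9 tonne/day.

576.9 tonne/day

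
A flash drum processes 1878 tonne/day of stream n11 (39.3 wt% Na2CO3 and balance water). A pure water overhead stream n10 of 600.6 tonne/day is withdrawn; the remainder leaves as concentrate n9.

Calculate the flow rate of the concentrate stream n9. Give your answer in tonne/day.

Concentrate = 1878 − 600.6 = 1277.4 tonne/day.

1277 tonne/day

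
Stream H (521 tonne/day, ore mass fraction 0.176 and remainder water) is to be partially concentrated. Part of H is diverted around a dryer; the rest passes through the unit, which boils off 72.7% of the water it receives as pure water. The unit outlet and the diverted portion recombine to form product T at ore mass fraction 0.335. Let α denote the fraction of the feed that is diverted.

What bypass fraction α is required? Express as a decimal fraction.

All 521×0.176 = 91.696 tonne/day of ore reaches T, so T = 91.696/0.335 = 273.72 tonne/day and vapour = 247.28 tonne/day.
The evaporator receives (1−α)·521 of feed at 0.824 water and removes 0.727 of that water:
0.727×0.824×(1−α)×521 = 247.28
(1−α) = 247.28/312.1 = 0.7923;  α = 0.2077.

0.208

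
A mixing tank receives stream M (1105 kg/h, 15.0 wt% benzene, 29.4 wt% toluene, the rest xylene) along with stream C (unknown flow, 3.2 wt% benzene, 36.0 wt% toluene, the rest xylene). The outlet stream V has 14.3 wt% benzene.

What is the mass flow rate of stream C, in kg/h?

Let C be the unknown flow. Total out = 1105 + C.
benzene balance: 165.75 + 0.032·C = 0.143·(1105 + C)
(0.032 − 0.143)·C = 0.143×1105 − 165.75 = -7.735
C = -7.735 / -0.111 = 69.685 kg/h

69.68 kg/h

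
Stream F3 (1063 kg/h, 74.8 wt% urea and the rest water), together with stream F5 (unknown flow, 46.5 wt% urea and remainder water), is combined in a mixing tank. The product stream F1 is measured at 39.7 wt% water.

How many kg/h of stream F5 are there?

1117 kg/h

Let F5 be the unknown flow. Total out = 1063 + F5.
water balance: 267.88 + 0.535·F5 = 0.397·(1063 + F5)
(0.535 − 0.397)·F5 = 0.397×1063 − 267.88 = 154.14
F5 = 154.14 / 0.138 = 1116.9 kg/h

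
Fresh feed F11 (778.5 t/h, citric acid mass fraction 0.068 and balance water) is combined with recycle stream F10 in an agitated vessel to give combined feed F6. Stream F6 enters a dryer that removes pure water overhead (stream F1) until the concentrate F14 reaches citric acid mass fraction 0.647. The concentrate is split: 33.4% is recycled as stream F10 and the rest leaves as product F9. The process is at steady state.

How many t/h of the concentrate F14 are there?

122.9 t/h

Overall citric acid balance (none leaves overhead): citric acid in fresh feed = citric acid in product, i.e. 778.5×0.068 = (1−0.334)·F14·0.647.
F14 = 52.938/(0.647×0.666) = 122.85 t/h.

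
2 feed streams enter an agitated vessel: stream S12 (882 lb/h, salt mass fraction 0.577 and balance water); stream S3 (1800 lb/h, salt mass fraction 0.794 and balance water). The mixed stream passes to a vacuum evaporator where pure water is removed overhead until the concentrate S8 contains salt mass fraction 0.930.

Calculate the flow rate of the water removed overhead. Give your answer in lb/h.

salt entering = 882×0.577 + 1800×0.794 = 1938.1 lb/h.
All salt reports to S8, so S8 = 1938.1/0.930 = 2084 lb/h.
Total feed = 2682 lb/h; overhead = 2682 − 2084 = 598.01 lb/h.

598 lb/h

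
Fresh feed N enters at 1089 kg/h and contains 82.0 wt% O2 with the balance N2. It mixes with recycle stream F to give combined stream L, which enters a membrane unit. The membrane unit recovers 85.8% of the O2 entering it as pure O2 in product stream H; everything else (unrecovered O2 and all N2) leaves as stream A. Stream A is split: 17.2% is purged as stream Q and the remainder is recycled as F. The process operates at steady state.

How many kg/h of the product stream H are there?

O2 in L: m_A = 1089×0.820 + (1−0.172)·(1−0.858)·m_A, so m_A = 892.98/0.8824 = 1012 kg/h.
Product H = 0.858×1012 = 868.26 kg/h.

868.3 kg/h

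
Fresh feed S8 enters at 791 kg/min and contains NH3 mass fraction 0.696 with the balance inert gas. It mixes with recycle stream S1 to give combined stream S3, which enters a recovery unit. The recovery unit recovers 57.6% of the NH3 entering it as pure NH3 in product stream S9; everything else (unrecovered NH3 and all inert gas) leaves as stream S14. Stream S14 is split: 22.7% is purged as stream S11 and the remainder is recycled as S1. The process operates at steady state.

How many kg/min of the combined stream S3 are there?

1878 kg/min

inert gas enters only via S8 and leaves only via the purge: 791×0.304 = 0.227×(inert gas in S14), and the recovery unit passes all inert gas, so inert gas in S3 = inert gas in S14 = 1059.3 kg/min.
NH3 in S3: m_A = 791×0.696 + (1−0.227)·(1−0.576)·m_A, so m_A = 550.54/0.6722 = 818.95 kg/min.
S3 = 818.95 + 1059.3 = 1878.3 kg/min.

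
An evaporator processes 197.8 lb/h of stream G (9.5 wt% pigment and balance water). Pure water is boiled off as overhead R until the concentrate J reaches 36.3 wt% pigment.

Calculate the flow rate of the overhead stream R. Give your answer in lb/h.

146 lb/h

pigment is conserved: 197.8×0.095 = 18.791 lb/h all reports to the concentrate.
Concentrate = 18.791/(target fraction) = 51.766 lb/h.
Overhead = 197.8 − 51.766 = 146.03 lb/h.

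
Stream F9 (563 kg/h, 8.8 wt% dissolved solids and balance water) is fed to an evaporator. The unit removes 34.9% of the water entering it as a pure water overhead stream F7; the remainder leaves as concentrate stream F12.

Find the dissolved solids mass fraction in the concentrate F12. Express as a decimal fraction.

0.1291

dissolved solids is not removed: 563×0.088 = 49.544 kg/h of dissolved solids enters F12.
water entering = 563×0.912 = 513.46 kg/h; overhead removed = 0.349×513.46 = 179.2 kg/h.
Concentrate = 563 − 179.2 = 383.8 kg/h.
Mass fraction = 49.544/383.8 = 0.1291.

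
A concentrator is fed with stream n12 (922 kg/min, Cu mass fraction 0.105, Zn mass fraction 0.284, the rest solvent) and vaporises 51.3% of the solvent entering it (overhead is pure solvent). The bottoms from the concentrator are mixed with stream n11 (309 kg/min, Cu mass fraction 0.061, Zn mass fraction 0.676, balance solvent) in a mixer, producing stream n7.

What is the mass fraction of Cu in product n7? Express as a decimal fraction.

Vapour removed = 0.513×0.611×922 = 288.99 kg/min; concentrate = 633.01 kg/min.
Cu reaching the mixer = 96.81 (from concentrate) + 309×0.061 = 115.66 kg/min.
Product flow = 633.01 + 309 = 942.01 kg/min; Cu fraction = 0.123.

0.123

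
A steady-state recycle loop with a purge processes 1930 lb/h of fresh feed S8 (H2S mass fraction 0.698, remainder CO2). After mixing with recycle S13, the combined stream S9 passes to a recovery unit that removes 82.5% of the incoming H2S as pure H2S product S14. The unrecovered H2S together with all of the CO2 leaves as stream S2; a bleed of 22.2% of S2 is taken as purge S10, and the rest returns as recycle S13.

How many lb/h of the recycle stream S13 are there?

CO2 enters only via S8 and leaves only via the purge: 1930×0.302 = 0.222×(CO2 in S2), and the recovery unit passes all CO2, so CO2 in S9 = CO2 in S2 = 2625.5 lb/h.
H2S in S9: m_A = 1930×0.698 + (1−0.222)·(1−0.825)·m_A, so m_A = 1347.1/0.8639 = 1559.5 lb/h.
S2 = (1−0.825)×1559.5 + 2625.5 = 2898.4 lb/h.
Recycle S13 = (1−0.222)×2898.4 = 2255 lb/h.

2255 lb/h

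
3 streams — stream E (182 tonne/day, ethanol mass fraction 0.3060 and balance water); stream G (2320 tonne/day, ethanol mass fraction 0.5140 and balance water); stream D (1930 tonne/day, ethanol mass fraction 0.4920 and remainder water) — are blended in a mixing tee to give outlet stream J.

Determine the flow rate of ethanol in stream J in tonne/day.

ethanol out = ethanol in = 182×0.306 + 2320×0.514 + 1930×0.492 = 2197.7 tonne/day.

2198 tonne/day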